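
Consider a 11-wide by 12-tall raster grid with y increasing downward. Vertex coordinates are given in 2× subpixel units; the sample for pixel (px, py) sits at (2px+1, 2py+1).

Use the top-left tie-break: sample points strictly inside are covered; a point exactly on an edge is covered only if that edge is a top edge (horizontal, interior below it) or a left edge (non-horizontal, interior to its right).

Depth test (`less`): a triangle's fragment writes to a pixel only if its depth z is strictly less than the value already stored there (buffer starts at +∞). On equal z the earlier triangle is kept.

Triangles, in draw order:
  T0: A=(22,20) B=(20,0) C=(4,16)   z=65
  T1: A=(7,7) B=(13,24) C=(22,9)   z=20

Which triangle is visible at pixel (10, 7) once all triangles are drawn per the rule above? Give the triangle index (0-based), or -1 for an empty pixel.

T0:
  2·area = 352  (B↔C swapped to make it positive)
  edge (22, 20)→(4, 16): d=(-18,-4) top-left  bias=+0
  edge (4, 16)→(20, 0): d=(16,-16) top-left  bias=+0
  edge (20, 0)→(22, 20): d=(2,20) right/bottom  bias=-1
    (9,0)@(19, 1): e=[330,0,22] → X  [on edge]
    (10,0)@(21, 1): e=[338,32,-18] → .
    (8,1)@(17, 3): e=[286,0,66] → X  [on edge]
    (10,1)@(21, 3): e=[302,64,-14] → .
    (7,2)@(15, 5): e=[242,0,110] → X  [on edge]
    (10,2)@(21, 5): e=[266,96,-10] → .
    (6,3)@(13, 7): e=[198,0,154] → X  [on edge]
    (10,3)@(21, 7): e=[230,128,-6] → .
    (5,4)@(11, 9): e=[154,0,198] → X  [on edge]
    (10,4)@(21, 9): e=[194,160,-2] → .
    (4,5)@(9, 11): e=[110,0,242] → X  [on edge]
    (10,5)@(21, 11): e=[158,192,2] → X
    (3,6)@(7, 13): e=[66,0,286] → X  [on edge]
    (2,7)@(5, 15): e=[22,0,330] → X  [on edge]
    (1,8)@(3, 17): e=[-22,0,374] → .  [on edge]
    (0,9)@(1, 19): e=[-66,0,418] → .  [on edge]
  covered (48 px):
    . . . . . . . . . X .
    . . . . . . . . X X .
    . . . . . . . X X X .
    . . . . . . X X X X .
    . . . . . X X X X X .
    . . . . X X X X X X X
    . . . X X X X X X X X
    . . X X X X X X X X X
    . . . . X X X X X X X
    . . . . . . . . . X X
    . . . . . . . . . . .
    . . . . . . . . . . .
T1:
  2·area = 243  (B↔C swapped to make it positive)
  edge (7, 7)→(22, 9): d=(15,2) right/bottom  bias=-1
  edge (22, 9)→(13, 24): d=(-9,15) right/bottom  bias=-1
  edge (13, 24)→(7, 7): d=(-6,-17) top-left  bias=+0
    (3,3)@(7, 7): e=[0,243,0] → .  [on edge]
    (4,4)@(9, 9): e=[26,195,22] → X
    (5,4)@(11, 9): e=[22,165,56] → X
    (6,4)@(13, 9): e=[18,135,90] → X
    (7,4)@(15, 9): e=[14,105,124] → X
    (8,4)@(17, 9): e=[10,75,158] → X
    (9,4)@(19, 9): e=[6,45,192] → X
    (10,4)@(21, 9): e=[2,15,226] → X
    (4,5)@(9, 11): e=[56,177,10] → X
    (10,5)@(21, 11): e=[32,-3,214] → .
    (4,6)@(9, 13): e=[86,159,-2] → .
    (5,6)@(11, 13): e=[82,129,32] → X
  covered (30 px):
    . . . . . . . . . . .
    . . . . . . . . . . .
    . . . . . . . . . . .
    . . . . . . . . . . .
    . . . . X X X X X X X
    . . . . X X X X X X .
    . . . . . X X X X X .
    . . . . . X X X X . .
    . . . . . X X X X . .
    . . . . . . X X . . .
    . . . . . . X . . . .
    . . . . . . X . . . .

Z-buffer (winner per pixel, '.' = empty):
  . . . . . . . . . 0 .
  . . . . . . . . 0 0 .
  . . . . . . . 0 0 0 .
  . . . . . . 0 0 0 0 .
  . . . . 1 1 1 1 1 1 1
  . . . . 1 1 1 1 1 1 0
  . . . 0 0 1 1 1 1 1 0
  . . 0 0 0 1 1 1 1 0 0
  . . . . 0 1 1 1 1 0 0
  . . . . . . 1 1 . 0 0
  . . . . . . 1 . . . .
  . . . . . . 1 . . . .

Result: 0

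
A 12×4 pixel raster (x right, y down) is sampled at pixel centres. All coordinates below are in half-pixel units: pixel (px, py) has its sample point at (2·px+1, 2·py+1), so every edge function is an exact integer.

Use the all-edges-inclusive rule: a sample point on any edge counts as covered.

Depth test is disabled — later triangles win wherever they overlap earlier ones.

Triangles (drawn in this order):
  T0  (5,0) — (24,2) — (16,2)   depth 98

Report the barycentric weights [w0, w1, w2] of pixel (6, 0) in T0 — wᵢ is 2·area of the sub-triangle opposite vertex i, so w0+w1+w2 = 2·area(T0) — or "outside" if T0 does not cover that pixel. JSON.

T0:
  2·area = 16
  edge (5, 0)→(24, 2): d=(19,2) inclusive
  edge (24, 2)→(16, 2): d=(-8,0) inclusive
  edge (16, 2)→(5, 0): d=(-11,-2) inclusive
    (5,0)@(11, 1): e=[7,8,1] → █
    (6,0)@(13, 1): e=[3,8,5] → █
    (7,0)@(15, 1): e=[-1,8,9] → ·
    (5,1)@(11, 3): e=[45,-8,-21] → ·
    (6,1)@(13, 3): e=[41,-8,-17] → ·
  covered (2 px):
    · · · · · █ █ · · · · ·
    · · · · · · · · · · · ·
    · · · · · · · · · · · ·
    · · · · · · · · · · · ·

Final: [8,5,3]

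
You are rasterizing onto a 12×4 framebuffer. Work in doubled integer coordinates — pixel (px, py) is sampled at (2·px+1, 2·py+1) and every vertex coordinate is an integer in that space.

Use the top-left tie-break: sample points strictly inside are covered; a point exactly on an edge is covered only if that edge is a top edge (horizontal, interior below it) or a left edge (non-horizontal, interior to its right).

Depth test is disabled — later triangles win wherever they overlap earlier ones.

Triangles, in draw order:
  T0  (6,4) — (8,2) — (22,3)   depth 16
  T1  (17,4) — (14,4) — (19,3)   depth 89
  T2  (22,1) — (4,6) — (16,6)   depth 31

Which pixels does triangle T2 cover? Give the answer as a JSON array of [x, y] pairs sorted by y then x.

T0:
  2·area = 30
  edge (6, 4)→(8, 2): d=(2,-2) top-left  bias=+0
  edge (8, 2)→(22, 3): d=(14,1) right/bottom  bias=-1
  edge (22, 3)→(6, 4): d=(-16,1) right/bottom  bias=-1
    (4,0)@(9, 1): e=[0,-15,45] → .  [on edge]
    (3,1)@(7, 3): e=[0,15,15] → X  [on edge]
    (4,1)@(9, 3): e=[4,13,13] → X
    (5,1)@(11, 3): e=[8,11,11] → X
    (6,1)@(13, 3): e=[12,9,9] → X
    (7,1)@(15, 3): e=[16,7,7] → X
    (8,1)@(17, 3): e=[20,5,5] → X
    (9,1)@(19, 3): e=[24,3,3] → X
    (10,1)@(21, 3): e=[28,1,1] → X
    (11,1)@(23, 3): e=[32,-1,-1] → .
    (2,2)@(5, 5): e=[0,45,-15] → .  [on edge]
    (3,2)@(7, 5): e=[4,43,-17] → .
    (1,3)@(3, 7): e=[0,75,-45] → .  [on edge]
  covered (8 px):
    . . . . . . . . . . . .
    . . . X X X X X X X X .
    . . . . . . . . . . . .
    . . . . . . . . . . . .
T1:
  2·area = 3
  edge (17, 4)→(14, 4): d=(-3,0) right/bottom  bias=-1
  edge (14, 4)→(19, 3): d=(5,-1) top-left  bias=+0
  edge (19, 3)→(17, 4): d=(-2,1) right/bottom  bias=-1
    (11,0)@(23, 1): e=[9,-6,0] → .  [on edge]
    (9,1)@(19, 3): e=[3,0,0] → .  [on edge]
    (4,2)@(9, 5): e=[-3,0,6] → .  [on edge]
    (7,2)@(15, 5): e=[-3,6,0] → .  [on edge]
    (5,3)@(11, 7): e=[-9,12,0] → .  [on edge]
  covered (0 px):
    . . . . . . . . . . . .
    . . . . . . . . . . . .
    . . . . . . . . . . . .
    . . . . . . . . . . . .
T2:
  2·area = 60  (B↔C swapped to make it positive)
  edge (22, 1)→(16, 6): d=(-6,5) right/bottom  bias=-1
  edge (16, 6)→(4, 6): d=(-12,0) right/bottom  bias=-1
  edge (4, 6)→(22, 1): d=(18,-5) top-left  bias=+0
    (7,1)@(15, 3): e=[23,36,1] → X
    (8,1)@(17, 3): e=[13,36,11] → X
    (9,1)@(19, 3): e=[3,36,21] → X
    (10,1)@(21, 3): e=[-7,36,31] → .
    (4,2)@(9, 5): e=[41,12,7] → X
    (5,2)@(11, 5): e=[31,12,17] → X
    (6,2)@(13, 5): e=[21,12,27] → X
    (9,2)@(19, 5): e=[-9,12,57] → .
    (4,3)@(9, 7): e=[29,-12,43] → .
    (5,3)@(11, 7): e=[19,-12,53] → .
    (6,3)@(13, 7): e=[9,-12,63] → .
    (7,3)@(15, 7): e=[-1,-12,73] → .
  covered (8 px):
    . . . . . . . . . . . .
    . . . . . . . X X X . .
    . . . . X X X X X . . .
    . . . . . . . . . . . .

Final: [[7,1],[8,1],[9,1],[4,2],[5,2],[6,2],[7,2],[8,2]]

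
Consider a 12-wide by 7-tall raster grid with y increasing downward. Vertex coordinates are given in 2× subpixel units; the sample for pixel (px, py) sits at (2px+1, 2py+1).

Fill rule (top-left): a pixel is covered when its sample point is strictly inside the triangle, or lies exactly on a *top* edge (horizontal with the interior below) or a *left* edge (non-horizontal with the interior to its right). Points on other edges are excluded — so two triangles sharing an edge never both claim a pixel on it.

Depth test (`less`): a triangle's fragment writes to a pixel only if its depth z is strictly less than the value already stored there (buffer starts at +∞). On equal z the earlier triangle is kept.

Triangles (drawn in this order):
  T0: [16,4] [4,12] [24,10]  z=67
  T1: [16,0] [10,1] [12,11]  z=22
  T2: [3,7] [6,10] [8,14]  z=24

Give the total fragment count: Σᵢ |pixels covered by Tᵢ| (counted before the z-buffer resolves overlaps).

T0:
  2·area = 136  (B↔C swapped to make it positive)
  edge (16, 4)→(24, 10): d=(8,6) right/bottom  bias=-1
  edge (24, 10)→(4, 12): d=(-20,2) right/bottom  bias=-1
  edge (4, 12)→(16, 4): d=(12,-8) top-left  bias=+0
    (7,2)@(15, 5): e=[14,118,4] → █
    (8,2)@(17, 5): e=[2,114,20] → █
    (9,2)@(19, 5): e=[-10,110,36] → ·
    (6,3)@(13, 7): e=[42,82,12] → █
    (9,3)@(19, 7): e=[6,70,60] → █
    (10,3)@(21, 7): e=[-6,66,76] → ·
    (4,4)@(9, 9): e=[82,50,4] → █
    (5,4)@(11, 9): e=[70,46,20] → █
    (10,4)@(21, 9): e=[10,26,100] → █
    (11,4)@(23, 9): e=[-2,22,116] → ·
    (3,5)@(7, 11): e=[110,14,12] → █
    (7,5)@(15, 11): e=[62,-2,76] → ·
  covered (17 px):
    · · · · · · · · · · · ·
    · · · · · · · · · · · ·
    · · · · · · · █ █ · · ·
    · · · · · · █ █ █ █ · ·
    · · · · █ █ █ █ █ █ █ ·
    · · · █ █ █ █ · · · · ·
    · · · · · · · · · · · ·
T1:
  2·area = 62  (B↔C swapped to make it positive)
  edge (16, 0)→(12, 11): d=(-4,11) right/bottom  bias=-1
  edge (12, 11)→(10, 1): d=(-2,-10) top-left  bias=+0
  edge (10, 1)→(16, 0): d=(6,-1) top-left  bias=+0
    (5,0)@(11, 1): e=[51,10,1] → █
    (6,0)@(13, 1): e=[29,30,3] → █
    (7,0)@(15, 1): e=[7,50,5] → █
    (8,0)@(17, 1): e=[-15,70,7] → ·
    (5,1)@(11, 3): e=[43,6,13] → █
    (7,1)@(15, 3): e=[-1,46,17] → ·
    (5,2)@(11, 5): e=[35,2,25] → █
    (7,2)@(15, 5): e=[-9,42,29] → ·
    (5,3)@(11, 7): e=[27,-2,37] → ·
    (6,3)@(13, 7): e=[5,18,39] → █
    (7,3)@(15, 7): e=[-17,38,41] → ·
    (6,4)@(13, 9): e=[-3,14,51] → ·
  covered (8 px):
    · · · · · █ █ █ · · · ·
    · · · · · █ █ · · · · ·
    · · · · · █ █ · · · · ·
    · · · · · · █ · · · · ·
    · · · · · · · · · · · ·
    · · · · · · · · · · · ·
    · · · · · · · · · · · ·
T2:
  2·area = 6
  edge (3, 7)→(6, 10): d=(3,3) right/bottom  bias=-1
  edge (6, 10)→(8, 14): d=(2,4) right/bottom  bias=-1
  edge (8, 14)→(3, 7): d=(-5,-7) top-left  bias=+0
    (0,2)@(1, 5): e=[0,10,-4] → ·  [on edge]
    (1,3)@(3, 7): e=[0,6,0] → ·  [on edge]
    (2,4)@(5, 9): e=[0,2,4] → ·  [on edge]
    (3,5)@(7, 11): e=[0,-2,8] → ·  [on edge]
    (4,6)@(9, 13): e=[0,-6,12] → ·  [on edge]
  covered (0 px):
    · · · · · · · · · · · ·
    · · · · · · · · · · · ·
    · · · · · · · · · · · ·
    · · · · · · · · · · · ·
    · · · · · · · · · · · ·
    · · · · · · · · · · · ·
    · · · · · · · · · · · ·

Answer: 25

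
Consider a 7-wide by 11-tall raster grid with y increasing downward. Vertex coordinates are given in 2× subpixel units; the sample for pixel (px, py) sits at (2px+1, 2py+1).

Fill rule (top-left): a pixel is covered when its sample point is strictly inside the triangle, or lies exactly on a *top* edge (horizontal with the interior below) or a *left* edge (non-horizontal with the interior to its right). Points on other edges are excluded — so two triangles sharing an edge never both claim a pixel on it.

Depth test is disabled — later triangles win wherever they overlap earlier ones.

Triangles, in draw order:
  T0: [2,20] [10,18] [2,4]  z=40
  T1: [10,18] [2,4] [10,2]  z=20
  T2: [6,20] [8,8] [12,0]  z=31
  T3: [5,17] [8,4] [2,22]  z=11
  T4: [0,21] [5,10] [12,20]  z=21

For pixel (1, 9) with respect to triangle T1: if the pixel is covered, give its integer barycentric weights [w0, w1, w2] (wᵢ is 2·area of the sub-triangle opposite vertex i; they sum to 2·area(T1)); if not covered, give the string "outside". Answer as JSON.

T0:
  2·area = 128  (B↔C swapped to make it positive)
  edge (2, 20)→(2, 4): d=(0,-16) top-left  bias=+0
  edge (2, 4)→(10, 18): d=(8,14) right/bottom  bias=-1
  edge (10, 18)→(2, 20): d=(-8,2) right/bottom  bias=-1
    (1,3)@(3, 7): e=[16,10,102] → X
    (2,3)@(5, 7): e=[48,-18,98] → .
    (1,4)@(3, 9): e=[16,26,86] → X
    (2,4)@(5, 9): e=[48,-2,82] → .
    (1,5)@(3, 11): e=[16,42,70] → X
    (2,5)@(5, 11): e=[48,14,66] → X
    (3,5)@(7, 11): e=[80,-14,62] → .
    (1,6)@(3, 13): e=[16,58,54] → X
    (3,6)@(7, 13): e=[80,2,46] → X
    (4,6)@(9, 13): e=[112,-26,42] → .
    (1,7)@(3, 15): e=[16,74,38] → X
    (4,7)@(9, 15): e=[112,-10,26] → .
  covered (16 px):
    . . . . . . .
    . . . . . . .
    . . . . . . .
    . X . . . . .
    . X . . . . .
    . X X . . . .
    . X X X . . .
    . X X X . . .
    . X X X X . .
    . X X . . . .
    . . . . . . .
T1:
  2·area = 128
  edge (10, 18)→(2, 4): d=(-8,-14) top-left  bias=+0
  edge (2, 4)→(10, 2): d=(8,-2) top-left  bias=+0
  edge (10, 2)→(10, 18): d=(0,16) right/bottom  bias=-1
    (3,1)@(7, 3): e=[78,2,48] → X
    (4,1)@(9, 3): e=[106,6,16] → X
    (5,1)@(11, 3): e=[134,10,-16] → .
    (1,2)@(3, 5): e=[6,10,112] → X
    (2,2)@(5, 5): e=[34,14,80] → X
    (5,2)@(11, 5): e=[118,26,-16] → .
    (1,3)@(3, 7): e=[-10,26,112] → .
    (2,3)@(5, 7): e=[18,30,80] → X
    (5,3)@(11, 7): e=[102,42,-16] → .
    (2,4)@(5, 9): e=[2,46,80] → X
    (5,4)@(11, 9): e=[86,58,-16] → .
    (2,5)@(5, 11): e=[-14,62,80] → .
  covered (16 px):
    . . . . . . .
    . . . X X . .
    . X X X X . .
    . . X X X . .
    . . X X X . .
    . . . X X . .
    . . . . X . .
    . . . . X . .
    . . . . . . .
    . . . . . . .
    . . . . . . .
T2:
  2·area = 32
  edge (6, 20)→(8, 8): d=(2,-12) top-left  bias=+0
  edge (8, 8)→(12, 0): d=(4,-8) top-left  bias=+0
  edge (12, 0)→(6, 20): d=(-6,20) right/bottom  bias=-1
    (5,1)@(11, 3): e=[26,4,2] → X
    (6,1)@(13, 3): e=[50,20,-38] → .
    (5,2)@(11, 5): e=[30,12,-10] → .
    (4,3)@(9, 7): e=[10,4,18] → X
    (5,3)@(11, 7): e=[34,20,-22] → .
    (4,4)@(9, 9): e=[14,12,6] → X
    (5,4)@(11, 9): e=[38,28,-34] → .
    (4,5)@(9, 11): e=[18,20,-6] → .
    (3,7)@(7, 15): e=[2,20,10] → X
    (4,7)@(9, 15): e=[26,36,-30] → .
    (3,8)@(7, 17): e=[6,28,-2] → .
  covered (4 px):
    . . . . . . .
    . . . . . X .
    . . . . . . .
    . . . . X . .
    . . . . X . .
    . . . . . . .
    . . . . . . .
    . . . X . . .
    . . . . . . .
    . . . . . . .
    . . . . . . .
T3:
  2·area = 24  (B↔C swapped to make it positive)
  edge (5, 17)→(2, 22): d=(-3,5) right/bottom  bias=-1
  edge (2, 22)→(8, 4): d=(6,-18) top-left  bias=+0
  edge (8, 4)→(5, 17): d=(-3,13) right/bottom  bias=-1
    (4,0)@(9, 1): e=[28,0,-4] → .  [on edge]
    (3,3)@(7, 7): e=[20,0,4] → X  [on edge]
    (4,3)@(9, 7): e=[10,36,-22] → .
    (5,3)@(11, 7): e=[0,72,-48] → .  [on edge]
    (3,4)@(7, 9): e=[14,12,-2] → .
    (2,6)@(5, 13): e=[12,0,12] → X  [on edge]
    (3,6)@(7, 13): e=[2,36,-14] → .
    (2,7)@(5, 15): e=[6,12,6] → X
    (3,7)@(7, 15): e=[-4,48,-20] → .
    (2,8)@(5, 17): e=[0,24,0] → .  [on edge]
    (1,9)@(3, 19): e=[4,0,20] → X  [on edge]
    (2,9)@(5, 19): e=[-6,36,-6] → .
  covered (4 px):
    . . . . . . .
    . . . . . . .
    . . . . . . .
    . . . X . . .
    . . . . . . .
    . . . . . . .
    . . X . . . .
    . . X . . . .
    . . . . . . .
    . X . . . . .
    . . . . . . .
T4:
  2·area = 127
  edge (0, 21)→(5, 10): d=(5,-11) top-left  bias=+0
  edge (5, 10)→(12, 20): d=(7,10) right/bottom  bias=-1
  edge (12, 20)→(0, 21): d=(-12,1) right/bottom  bias=-1
    (2,5)@(5, 11): e=[5,7,115] → X
    (3,5)@(7, 11): e=[27,-13,113] → .
    (2,6)@(5, 13): e=[15,21,91] → X
    (3,6)@(7, 13): e=[37,1,89] → X
    (4,6)@(9, 13): e=[59,-19,87] → .
    (1,7)@(3, 15): e=[3,55,69] → X
    (4,7)@(9, 15): e=[69,-5,63] → .
    (1,8)@(3, 17): e=[13,69,45] → X
    (4,8)@(9, 17): e=[79,9,39] → X
    (5,8)@(11, 17): e=[101,-11,37] → .
    (0,9)@(1, 19): e=[1,103,23] → X
    (5,9)@(11, 19): e=[111,3,13] → X
  covered (16 px):
    . . . . . . .
    . . . . . . .
    . . . . . . .
    . . . . . . .
    . . . . . . .
    . . X . . . .
    . . X X . . .
    . X X X . . .
    . X X X X . .
    X X X X X X .
    . . . . . . .

Result: "outside"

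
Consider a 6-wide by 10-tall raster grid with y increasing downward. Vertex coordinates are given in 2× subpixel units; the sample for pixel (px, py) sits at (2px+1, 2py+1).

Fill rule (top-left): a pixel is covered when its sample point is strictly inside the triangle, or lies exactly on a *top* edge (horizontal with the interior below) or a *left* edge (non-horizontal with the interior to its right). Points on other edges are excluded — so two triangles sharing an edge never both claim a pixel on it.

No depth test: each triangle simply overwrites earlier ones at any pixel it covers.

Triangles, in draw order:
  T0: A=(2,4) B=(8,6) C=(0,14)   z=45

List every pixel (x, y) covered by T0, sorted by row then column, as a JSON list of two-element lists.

T0:
  2·area = 64
  edge (2, 4)→(8, 6): d=(6,2) right/bottom  bias=-1
  edge (8, 6)→(0, 14): d=(-8,8) right/bottom  bias=-1
  edge (0, 14)→(2, 4): d=(2,-10) top-left  bias=+0
    (5,1)@(11, 3): e=[-24,0,88] → ·  [on edge]
    (1,2)@(3, 5): e=[4,48,12] → #
    (2,2)@(5, 5): e=[0,32,32] → ·  [on edge]
    (4,2)@(9, 5): e=[-8,0,72] → ·  [on edge]
    (1,3)@(3, 7): e=[16,32,16] → #
    (2,3)@(5, 7): e=[12,16,36] → #
    (3,3)@(7, 7): e=[8,0,56] → ·  [on edge]
    (5,3)@(11, 7): e=[0,-32,96] → ·  [on edge]
    (0,4)@(1, 9): e=[32,32,0] → #  [on edge]
    (2,4)@(5, 9): e=[24,0,40] → ·  [on edge]
    (0,5)@(1, 11): e=[44,16,4] → #
    (1,5)@(3, 11): e=[40,0,24] → ·  [on edge]
    (0,6)@(1, 13): e=[56,0,8] → ·  [on edge]
  covered (6 px):
    · · · · · ·
    · · · · · ·
    · # · · · ·
    · # # · · ·
    # # · · · ·
    # · · · · ·
    · · · · · ·
    · · · · · ·
    · · · · · ·
    · · · · · ·

Answer: [[1,2],[1,3],[2,3],[0,4],[1,4],[0,5]]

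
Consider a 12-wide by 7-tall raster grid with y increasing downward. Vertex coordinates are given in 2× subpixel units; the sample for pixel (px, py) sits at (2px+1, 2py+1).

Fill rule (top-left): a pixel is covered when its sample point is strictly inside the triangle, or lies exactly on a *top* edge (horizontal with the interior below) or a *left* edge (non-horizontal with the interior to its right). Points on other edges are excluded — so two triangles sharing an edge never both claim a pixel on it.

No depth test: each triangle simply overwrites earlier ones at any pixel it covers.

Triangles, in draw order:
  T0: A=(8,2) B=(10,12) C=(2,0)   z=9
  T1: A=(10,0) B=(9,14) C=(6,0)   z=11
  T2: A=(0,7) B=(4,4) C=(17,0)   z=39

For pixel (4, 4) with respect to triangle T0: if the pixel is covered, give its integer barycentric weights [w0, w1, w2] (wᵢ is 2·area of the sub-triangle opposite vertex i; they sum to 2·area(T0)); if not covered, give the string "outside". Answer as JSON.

T0:
  2·area = 56
  edge (8, 2)→(10, 12): d=(2,10) right/bottom  bias=-1
  edge (10, 12)→(2, 0): d=(-8,-12) top-left  bias=+0
  edge (2, 0)→(8, 2): d=(6,2) right/bottom  bias=-1
    (1,0)@(3, 1): e=[48,4,4] → #
    (2,0)@(5, 1): e=[28,28,0] → ·  [on edge]
    (1,1)@(3, 3): e=[52,-12,16] → ·
    (2,1)@(5, 3): e=[32,12,12] → #
    (3,1)@(7, 3): e=[12,36,8] → #
    (4,1)@(9, 3): e=[-8,60,4] → ·
    (5,1)@(11, 3): e=[-28,84,0] → ·  [on edge]
    (2,2)@(5, 5): e=[36,-4,24] → ·
    (3,2)@(7, 5): e=[16,20,20] → #
    (4,2)@(9, 5): e=[-4,44,16] → ·
    (8,2)@(17, 5): e=[-84,140,0] → ·  [on edge]
    (3,3)@(7, 7): e=[20,4,32] → #
    (4,3)@(9, 7): e=[0,28,28] → ·  [on edge]
    (11,3)@(23, 7): e=[-140,196,0] → ·  [on edge]
  covered (6 px):
    · # · · · · · · · · · ·
    · · # # · · · · · · · ·
    · · · # · · · · · · · ·
    · · · # · · · · · · · ·
    · · · · # · · · · · · ·
    · · · · · · · · · · · ·
    · · · · · · · · · · · ·
T1:
  2·area = 56
  edge (10, 0)→(9, 14): d=(-1,14) right/bottom  bias=-1
  edge (9, 14)→(6, 0): d=(-3,-14) top-left  bias=+0
  edge (6, 0)→(10, 0): d=(4,0) top-left  bias=+0
    (3,0)@(7, 1): e=[41,11,4] → #
    (4,0)@(9, 1): e=[13,39,4] → #
    (5,0)@(11, 1): e=[-15,67,4] → ·
    (3,1)@(7, 3): e=[39,5,12] → #
    (5,1)@(11, 3): e=[-17,61,12] → ·
    (3,2)@(7, 5): e=[37,-1,20] → ·
    (4,2)@(9, 5): e=[9,27,20] → #
    (5,2)@(11, 5): e=[-19,55,20] → ·
    (4,3)@(9, 7): e=[7,21,28] → #
    (5,3)@(11, 7): e=[-21,49,28] → ·
    (4,4)@(9, 9): e=[5,15,36] → #
    (5,4)@(11, 9): e=[-23,43,36] → ·
  covered (9 px):
    · · · # # · · · · · · ·
    · · · # # · · · · · · ·
    · · · · # · · · · · · ·
    · · · · # · · · · · · ·
    · · · · # · · · · · · ·
    · · · · # · · · · · · ·
    · · · · # · · · · · · ·
T2:
  2·area = 23
  edge (0, 7)→(4, 4): d=(4,-3) top-left  bias=+0
  edge (4, 4)→(17, 0): d=(13,-4) top-left  bias=+0
  edge (17, 0)→(0, 7): d=(-17,7) right/bottom  bias=-1
    (4,1)@(9, 3): e=[11,7,5] → #
    (5,1)@(11, 3): e=[17,15,-9] → ·
    (1,2)@(3, 5): e=[1,9,13] → #
    (2,2)@(5, 5): e=[7,17,-1] → ·
    (4,2)@(9, 5): e=[19,33,-29] → ·
    (1,3)@(3, 7): e=[9,35,-21] → ·
  covered (2 px):
    · · · · · · · · · · · ·
    · · · · # · · · · · · ·
    · # · · · · · · · · · ·
    · · · · · · · · · · · ·
    · · · · · · · · · · · ·
    · · · · · · · · · · · ·
    · · · · · · · · · · · ·

Result: [12,40,4]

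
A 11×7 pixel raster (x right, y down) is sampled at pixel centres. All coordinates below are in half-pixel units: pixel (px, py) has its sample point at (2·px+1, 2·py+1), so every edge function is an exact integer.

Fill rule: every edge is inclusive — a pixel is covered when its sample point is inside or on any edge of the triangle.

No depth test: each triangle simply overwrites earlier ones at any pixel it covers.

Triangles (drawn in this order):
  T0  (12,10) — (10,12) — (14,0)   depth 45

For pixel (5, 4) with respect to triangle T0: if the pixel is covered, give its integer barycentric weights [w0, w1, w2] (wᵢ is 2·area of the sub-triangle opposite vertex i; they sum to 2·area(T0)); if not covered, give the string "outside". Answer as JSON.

T0:
  2·area = 16
  edge (12, 10)→(10, 12): d=(-2,2) inclusive
  edge (10, 12)→(14, 0): d=(4,-12) inclusive
  edge (14, 0)→(12, 10): d=(-2,10) inclusive
    (10,0)@(21, 1): e=[0,88,-72] → .  [on edge]
    (6,1)@(13, 3): e=[12,0,4] → X  [on edge]
    (7,1)@(15, 3): e=[8,24,-16] → .
    (9,1)@(19, 3): e=[0,72,-56] → .  [on edge]
    (6,2)@(13, 5): e=[8,8,0] → X  [on edge]
    (7,2)@(15, 5): e=[4,32,-20] → .
    (8,2)@(17, 5): e=[0,56,-40] → .  [on edge]
    (6,3)@(13, 7): e=[4,16,-4] → .
    (7,3)@(15, 7): e=[0,40,-24] → .  [on edge]
    (5,4)@(11, 9): e=[4,0,12] → X  [on edge]
    (6,4)@(13, 9): e=[0,24,-8] → .  [on edge]
    (5,5)@(11, 11): e=[0,8,8] → X  [on edge]
    (4,6)@(9, 13): e=[0,-8,24] → .  [on edge]
  covered (4 px):
    . . . . . . . . . . .
    . . . . . . X . . . .
    . . . . . . X . . . .
    . . . . . . . . . . .
    . . . . . X . . . . .
    . . . . . X . . . . .
    . . . . . . . . . . .

Result: [0,12,4]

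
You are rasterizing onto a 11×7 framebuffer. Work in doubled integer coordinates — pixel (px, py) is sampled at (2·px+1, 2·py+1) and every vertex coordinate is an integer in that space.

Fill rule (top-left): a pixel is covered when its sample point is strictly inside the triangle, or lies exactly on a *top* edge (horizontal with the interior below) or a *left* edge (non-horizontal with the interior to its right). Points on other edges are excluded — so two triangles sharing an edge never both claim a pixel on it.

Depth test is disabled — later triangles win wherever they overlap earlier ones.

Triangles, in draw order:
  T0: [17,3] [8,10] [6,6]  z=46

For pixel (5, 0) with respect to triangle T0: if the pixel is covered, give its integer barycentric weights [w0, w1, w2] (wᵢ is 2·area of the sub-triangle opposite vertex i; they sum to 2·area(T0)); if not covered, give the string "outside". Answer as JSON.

T0:
  2·area = 50
  edge (17, 3)→(8, 10): d=(-9,7) right/bottom  bias=-1
  edge (8, 10)→(6, 6): d=(-2,-4) top-left  bias=+0
  edge (6, 6)→(17, 3): d=(11,-3) top-left  bias=+0
    (8,1)@(17, 3): e=[0,50,0] → ·  [on edge]
    (5,2)@(11, 5): e=[24,22,4] → #
    (6,2)@(13, 5): e=[10,30,10] → #
    (7,2)@(15, 5): e=[-4,38,16] → ·
    (3,3)@(7, 7): e=[34,2,14] → #
    (4,3)@(9, 7): e=[20,10,20] → #
    (6,3)@(13, 7): e=[-8,26,32] → ·
    (3,4)@(7, 9): e=[16,-2,36] → ·
    (4,4)@(9, 9): e=[2,6,42] → #
    (5,4)@(11, 9): e=[-12,14,48] → ·
    (4,5)@(9, 11): e=[-16,2,64] → ·
  covered (6 px):
    · · · · · · · · · · ·
    · · · · · · · · · · ·
    · · · · · # # · · · ·
    · · · # # # · · · · ·
    · · · · # · · · · · ·
    · · · · · · · · · · ·
    · · · · · · · · · · ·

Final: "outside"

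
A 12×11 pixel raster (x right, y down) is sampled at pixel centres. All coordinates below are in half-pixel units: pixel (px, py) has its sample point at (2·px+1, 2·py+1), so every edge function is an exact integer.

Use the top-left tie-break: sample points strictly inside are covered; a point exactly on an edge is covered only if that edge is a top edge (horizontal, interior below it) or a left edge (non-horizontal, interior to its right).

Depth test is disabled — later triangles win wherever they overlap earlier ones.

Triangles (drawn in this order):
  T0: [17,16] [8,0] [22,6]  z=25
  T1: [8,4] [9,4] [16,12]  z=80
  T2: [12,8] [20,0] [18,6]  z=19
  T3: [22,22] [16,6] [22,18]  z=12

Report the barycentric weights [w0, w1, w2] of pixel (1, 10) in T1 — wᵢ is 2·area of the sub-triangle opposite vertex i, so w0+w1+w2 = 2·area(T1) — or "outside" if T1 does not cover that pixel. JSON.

T0:
  2·area = 170
  edge (17, 16)→(8, 0): d=(-9,-16) top-left  bias=+0
  edge (8, 0)→(22, 6): d=(14,6) right/bottom  bias=-1
  edge (22, 6)→(17, 16): d=(-5,10) right/bottom  bias=-1
    (4,0)@(9, 1): e=[7,8,155] → #
    (5,0)@(11, 1): e=[39,-4,135] → ·
    (4,1)@(9, 3): e=[-11,36,145] → ·
    (5,1)@(11, 3): e=[21,24,125] → #
    (6,1)@(13, 3): e=[53,12,105] → #
    (7,1)@(15, 3): e=[85,0,85] → ·  [on edge]
    (5,2)@(11, 5): e=[3,52,115] → #
    (7,2)@(15, 5): e=[67,28,75] → #
    (8,2)@(17, 5): e=[99,16,55] → #
    (9,2)@(19, 5): e=[131,4,35] → #
    (10,2)@(21, 5): e=[163,-8,15] → ·
    (5,3)@(11, 7): e=[-15,80,105] → ·
  covered (21 px):
    · · · · # · · · · · · ·
    · · · · · # # · · · · ·
    · · · · · # # # # # · ·
    · · · · · · # # # # # ·
    · · · · · · · # # # · ·
    · · · · · · · # # # · ·
    · · · · · · · · # · · ·
    · · · · · · · · # · · ·
    · · · · · · · · · · · ·
    · · · · · · · · · · · ·
    · · · · · · · · · · · ·
T1:
  2·area = 8
  edge (8, 4)→(9, 4): d=(1,0) top-left  bias=+0
  edge (9, 4)→(16, 12): d=(7,8) right/bottom  bias=-1
  edge (16, 12)→(8, 4): d=(-8,-8) top-left  bias=+0
    (2,0)@(5, 1): e=[-3,11,0] → ·  [on edge]
    (3,1)@(7, 3): e=[-1,9,0] → ·  [on edge]
    (4,2)@(9, 5): e=[1,7,0] → #  [on edge]
    (5,2)@(11, 5): e=[1,-9,16] → ·
    (4,3)@(9, 7): e=[3,21,-16] → ·
    (5,3)@(11, 7): e=[3,5,0] → #  [on edge]
    (6,3)@(13, 7): e=[3,-11,16] → ·
    (5,4)@(11, 9): e=[5,19,-16] → ·
    (6,4)@(13, 9): e=[5,3,0] → #  [on edge]
    (7,4)@(15, 9): e=[5,-13,16] → ·
    (6,5)@(13, 11): e=[7,17,-16] → ·
    (7,5)@(15, 11): e=[7,1,0] → #  [on edge]
    (8,6)@(17, 13): e=[9,-1,0] → ·  [on edge]
    (9,7)@(19, 15): e=[11,-3,0] → ·  [on edge]
    (10,8)@(21, 17): e=[13,-5,0] → ·  [on edge]
    (11,9)@(23, 19): e=[15,-7,0] → ·  [on edge]
  covered (4 px):
    · · · · · · · · · · · ·
    · · · · · · · · · · · ·
    · · · · # · · · · · · ·
    · · · · · # · · · · · ·
    · · · · · · # · · · · ·
    · · · · · · · # · · · ·
    · · · · · · · · · · · ·
    · · · · · · · · · · · ·
    · · · · · · · · · · · ·
    · · · · · · · · · · · ·
    · · · · · · · · · · · ·
T2:
  2·area = 32
  edge (12, 8)→(20, 0): d=(8,-8) top-left  bias=+0
  edge (20, 0)→(18, 6): d=(-2,6) right/bottom  bias=-1
  edge (18, 6)→(12, 8): d=(-6,2) right/bottom  bias=-1
    (9,0)@(19, 1): e=[0,4,28] → #  [on edge]
    (10,0)@(21, 1): e=[16,-8,24] → ·
    (8,1)@(17, 3): e=[0,12,20] → #  [on edge]
    (9,1)@(19, 3): e=[16,0,16] → ·  [on edge]
    (7,2)@(15, 5): e=[0,20,12] → #  [on edge]
    (9,2)@(19, 5): e=[32,-4,4] → ·
    (10,2)@(21, 5): e=[48,-16,0] → ·  [on edge]
    (6,3)@(13, 7): e=[0,28,4] → #  [on edge]
    (7,3)@(15, 7): e=[16,16,0] → ·  [on edge]
    (8,3)@(17, 7): e=[32,4,-4] → ·
    (4,4)@(9, 9): e=[-16,48,0] → ·  [on edge]
    (5,4)@(11, 9): e=[0,36,-4] → ·  [on edge]
    (8,4)@(17, 9): e=[48,0,-16] → ·  [on edge]
    (1,5)@(3, 11): e=[-48,80,0] → ·  [on edge]
    (4,5)@(9, 11): e=[0,44,-12] → ·  [on edge]
    (3,6)@(7, 13): e=[0,52,-20] → ·  [on edge]
    (2,7)@(5, 15): e=[0,60,-28] → ·  [on edge]
    (7,7)@(15, 15): e=[80,0,-48] → ·  [on edge]
    (1,8)@(3, 17): e=[0,68,-36] → ·  [on edge]
    (0,9)@(1, 19): e=[0,76,-44] → ·  [on edge]
    (6,10)@(13, 21): e=[112,0,-80] → ·  [on edge]
  covered (5 px):
    · · · · · · · · · # · ·
    · · · · · · · · # · · ·
    · · · · · · · # # · · ·
    · · · · · · # · · · · ·
    · · · · · · · · · · · ·
    · · · · · · · · · · · ·
    · · · · · · · · · · · ·
    · · · · · · · · · · · ·
    · · · · · · · · · · · ·
    · · · · · · · · · · · ·
    · · · · · · · · · · · ·
T3:
  2·area = 24
  edge (22, 22)→(16, 6): d=(-6,-16) top-left  bias=+0
  edge (16, 6)→(22, 18): d=(6,12) right/bottom  bias=-1
  edge (22, 18)→(22, 22): d=(0,4) right/bottom  bias=-1
    (9,6)@(19, 13): e=[6,6,12] → #
    (10,6)@(21, 13): e=[38,-18,4] → ·
    (9,7)@(19, 15): e=[-6,18,12] → ·
    (10,8)@(21, 17): e=[14,6,4] → #
    (11,8)@(23, 17): e=[46,-18,-4] → ·
    (10,9)@(21, 19): e=[2,18,4] → #
    (11,9)@(23, 19): e=[34,-6,-4] → ·
    (10,10)@(21, 21): e=[-10,30,4] → ·
  covered (3 px):
    · · · · · · · · · · · ·
    · · · · · · · · · · · ·
    · · · · · · · · · · · ·
    · · · · · · · · · · · ·
    · · · · · · · · · · · ·
    · · · · · · · · · · · ·
    · · · · · · · · · # · ·
    · · · · · · · · · · · ·
    · · · · · · · · · · # ·
    · · · · · · · · · · # ·
    · · · · · · · · · · · ·

Final: "outside"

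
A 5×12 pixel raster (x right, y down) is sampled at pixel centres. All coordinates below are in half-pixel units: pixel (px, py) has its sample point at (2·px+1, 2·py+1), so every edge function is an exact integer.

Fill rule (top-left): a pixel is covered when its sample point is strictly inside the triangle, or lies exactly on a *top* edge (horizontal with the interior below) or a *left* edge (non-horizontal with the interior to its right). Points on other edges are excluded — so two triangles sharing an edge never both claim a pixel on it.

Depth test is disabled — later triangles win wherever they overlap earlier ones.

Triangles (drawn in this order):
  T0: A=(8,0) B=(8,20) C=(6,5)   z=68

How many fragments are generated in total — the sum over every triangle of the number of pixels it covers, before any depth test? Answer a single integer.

T0:
  2·area = 40
  edge (8, 0)→(8, 20): d=(0,20) right/bottom  bias=-1
  edge (8, 20)→(6, 5): d=(-2,-15) top-left  bias=+0
  edge (6, 5)→(8, 0): d=(2,-5) top-left  bias=+0
    (3,1)@(7, 3): e=[20,19,1] → #
    (4,1)@(9, 3): e=[-20,49,11] → ·
    (3,2)@(7, 5): e=[20,15,5] → #
    (4,2)@(9, 5): e=[-20,45,15] → ·
    (3,3)@(7, 7): e=[20,11,9] → #
    (4,3)@(9, 7): e=[-20,41,19] → ·
    (3,4)@(7, 9): e=[20,7,13] → #
    (4,4)@(9, 9): e=[-20,37,23] → ·
    (3,5)@(7, 11): e=[20,3,17] → #
    (4,5)@(9, 11): e=[-20,33,27] → ·
    (3,6)@(7, 13): e=[20,-1,21] → ·
  covered (5 px):
    · · · · ·
    · · · # ·
    · · · # ·
    · · · # ·
    · · · # ·
    · · · # ·
    · · · · ·
    · · · · ·
    · · · · ·
    · · · · ·
    · · · · ·
    · · · · ·

Result: 5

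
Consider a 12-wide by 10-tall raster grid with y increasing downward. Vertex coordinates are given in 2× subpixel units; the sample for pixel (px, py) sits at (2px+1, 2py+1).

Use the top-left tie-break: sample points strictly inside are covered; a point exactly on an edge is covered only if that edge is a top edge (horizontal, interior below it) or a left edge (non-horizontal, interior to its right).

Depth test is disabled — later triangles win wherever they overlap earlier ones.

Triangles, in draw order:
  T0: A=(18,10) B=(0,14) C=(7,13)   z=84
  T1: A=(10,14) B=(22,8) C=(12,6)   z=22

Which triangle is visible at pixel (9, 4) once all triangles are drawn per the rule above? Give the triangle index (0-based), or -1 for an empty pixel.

T0:
  2·area = 10  (B↔C swapped to make it positive)
  edge (18, 10)→(7, 13): d=(-11,3) right/bottom  bias=-1
  edge (7, 13)→(0, 14): d=(-7,1) right/bottom  bias=-1
  edge (0, 14)→(18, 10): d=(18,-4) top-left  bias=+0
    (10,5)@(21, 11): e=[-20,0,30] → .  [on edge]
    (2,6)@(5, 13): e=[6,2,2] → X
    (3,6)@(7, 13): e=[0,0,10] → .  [on edge]
    (2,7)@(5, 15): e=[-16,-12,38] → .
  covered (1 px):
    . . . . . . . . . . . .
    . . . . . . . . . . . .
    . . . . . . . . . . . .
    . . . . . . . . . . . .
    . . . . . . . . . . . .
    . . . . . . . . . . . .
    . . X . . . . . . . . .
    . . . . . . . . . . . .
    . . . . . . . . . . . .
    . . . . . . . . . . . .
T1:
  2·area = 84  (B↔C swapped to make it positive)
  edge (10, 14)→(12, 6): d=(2,-8) top-left  bias=+0
  edge (12, 6)→(22, 8): d=(10,2) right/bottom  bias=-1
  edge (22, 8)→(10, 14): d=(-12,6) right/bottom  bias=-1
    (3,2)@(7, 5): e=[-42,0,126] → .  [on edge]
    (6,3)@(13, 7): e=[10,8,66] → X
    (7,3)@(15, 7): e=[26,4,54] → X
    (8,3)@(17, 7): e=[42,0,42] → .  [on edge]
    (6,4)@(13, 9): e=[14,28,42] → X
    (8,4)@(17, 9): e=[46,20,18] → X
    (9,4)@(19, 9): e=[62,16,6] → X
    (10,4)@(21, 9): e=[78,12,-6] → .
    (5,5)@(11, 11): e=[2,52,30] → X
    (8,5)@(17, 11): e=[50,40,-6] → .
    (9,5)@(19, 11): e=[66,36,-18] → .
    (5,6)@(11, 13): e=[6,72,6] → X
  covered (10 px):
    . . . . . . . . . . . .
    . . . . . . . . . . . .
    . . . . . . . . . . . .
    . . . . . . X X . . . .
    . . . . . . X X X X . .
    . . . . . X X X . . . .
    . . . . . X . . . . . .
    . . . . . . . . . . . .
    . . . . . . . . . . . .
    . . . . . . . . . . . .

Z-buffer (winner per pixel, '.' = empty):
  . . . . . . . . . . . .
  . . . . . . . . . . . .
  . . . . . . . . . . . .
  . . . . . . 1 1 . . . .
  . . . . . . 1 1 1 1 . .
  . . . . . 1 1 1 . . . .
  . . 0 . . 1 . . . . . .
  . . . . . . . . . . . .
  . . . . . . . . . . . .
  . . . . . . . . . . . .

Answer: 1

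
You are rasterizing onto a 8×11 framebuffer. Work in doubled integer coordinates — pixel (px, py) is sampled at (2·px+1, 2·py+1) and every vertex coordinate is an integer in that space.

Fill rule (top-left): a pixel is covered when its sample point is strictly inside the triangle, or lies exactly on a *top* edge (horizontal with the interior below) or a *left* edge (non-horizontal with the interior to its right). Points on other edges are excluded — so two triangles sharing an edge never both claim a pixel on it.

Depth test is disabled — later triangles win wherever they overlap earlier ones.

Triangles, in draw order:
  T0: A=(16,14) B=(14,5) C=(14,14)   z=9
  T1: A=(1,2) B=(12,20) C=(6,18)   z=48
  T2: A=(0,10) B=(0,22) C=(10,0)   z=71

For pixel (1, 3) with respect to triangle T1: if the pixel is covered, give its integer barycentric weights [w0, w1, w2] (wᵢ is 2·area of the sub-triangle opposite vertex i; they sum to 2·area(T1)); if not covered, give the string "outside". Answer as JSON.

T0:
  2·area = 18  (B↔C swapped to make it positive)
  edge (16, 14)→(14, 14): d=(-2,0) right/bottom  bias=-1
  edge (14, 14)→(14, 5): d=(0,-9) top-left  bias=+0
  edge (14, 5)→(16, 14): d=(2,9) right/bottom  bias=-1
    (7,5)@(15, 11): e=[6,9,3] → #
    (7,6)@(15, 13): e=[2,9,7] → #
    (7,7)@(15, 15): e=[-2,9,11] → ·
  covered (2 px):
    · · · · · · · ·
    · · · · · · · ·
    · · · · · · · ·
    · · · · · · · ·
    · · · · · · · ·
    · · · · · · · #
    · · · · · · · #
    · · · · · · · ·
    · · · · · · · ·
    · · · · · · · ·
    · · · · · · · ·
T1:
  2·area = 86
  edge (1, 2)→(12, 20): d=(11,18) right/bottom  bias=-1
  edge (12, 20)→(6, 18): d=(-6,-2) top-left  bias=+0
  edge (6, 18)→(1, 2): d=(-5,-16) top-left  bias=+0
    (1,3)@(3, 7): e=[19,60,7] → #
    (2,3)@(5, 7): e=[-17,64,39] → ·
    (1,4)@(3, 9): e=[41,48,-3] → ·
    (2,4)@(5, 9): e=[5,52,29] → #
    (3,4)@(7, 9): e=[-31,56,61] → ·
    (2,5)@(5, 11): e=[27,40,19] → #
    (3,5)@(7, 11): e=[-9,44,51] → ·
    (2,6)@(5, 13): e=[49,28,9] → #
    (3,6)@(7, 13): e=[13,32,41] → #
    (4,6)@(9, 13): e=[-23,36,73] → ·
    (2,7)@(5, 15): e=[71,16,-1] → ·
    (3,7)@(7, 15): e=[35,20,31] → #
    (1,8)@(3, 17): e=[129,0,-43] → ·  [on edge]
    (4,9)@(9, 19): e=[43,0,43] → #  [on edge]
    (7,10)@(15, 21): e=[-43,0,129] → ·  [on edge]
  covered (10 px):
    · · · · · · · ·
    · · · · · · · ·
    · · · · · · · ·
    · # · · · · · ·
    · · # · · · · ·
    · · # · · · · ·
    · · # # · · · ·
    · · · # · · · ·
    · · · # # · · ·
    · · · · # # · ·
    · · · · · · · ·
T2:
  2·area = 120  (B↔C swapped to make it positive)
  edge (0, 10)→(10, 0): d=(10,-10) top-left  bias=+0
  edge (10, 0)→(0, 22): d=(-10,22) right/bottom  bias=-1
  edge (0, 22)→(0, 10): d=(0,-12) top-left  bias=+0
    (4,0)@(9, 1): e=[0,12,108] → #  [on edge]
    (5,0)@(11, 1): e=[20,-32,132] → ·
    (3,1)@(7, 3): e=[0,36,84] → #  [on edge]
    (4,1)@(9, 3): e=[20,-8,108] → ·
    (2,2)@(5, 5): e=[0,60,60] → #  [on edge]
    (4,2)@(9, 5): e=[40,-28,108] → ·
    (1,3)@(3, 7): e=[0,84,36] → #  [on edge]
    (3,3)@(7, 7): e=[40,-4,84] → ·
    (0,4)@(1, 9): e=[0,108,12] → #  [on edge]
    (3,4)@(7, 9): e=[60,-24,84] → ·
    (0,5)@(1, 11): e=[20,88,12] → #
    (2,5)@(5, 11): e=[60,0,60] → ·  [on edge]
  covered (17 px):
    · · · · # · · ·
    · · · # · · · ·
    · · # # · · · ·
    · # # · · · · ·
    # # # · · · · ·
    # # · · · · · ·
    # # · · · · · ·
    # # · · · · · ·
    # · · · · · · ·
    # · · · · · · ·
    · · · · · · · ·

Final: [60,7,19]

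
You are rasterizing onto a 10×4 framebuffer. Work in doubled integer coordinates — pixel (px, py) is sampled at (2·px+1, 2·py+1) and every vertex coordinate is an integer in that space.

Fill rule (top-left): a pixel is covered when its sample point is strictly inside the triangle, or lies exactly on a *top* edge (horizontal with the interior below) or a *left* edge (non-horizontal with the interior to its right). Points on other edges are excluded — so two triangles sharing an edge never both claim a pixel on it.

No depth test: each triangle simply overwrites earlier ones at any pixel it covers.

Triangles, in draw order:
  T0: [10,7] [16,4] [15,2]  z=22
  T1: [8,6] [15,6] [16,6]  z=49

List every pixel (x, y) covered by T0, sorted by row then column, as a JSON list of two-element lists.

T0:
  2·area = 15  (B↔C swapped to make it positive)
  edge (10, 7)→(15, 2): d=(5,-5) top-left  bias=+0
  edge (15, 2)→(16, 4): d=(1,2) right/bottom  bias=-1
  edge (16, 4)→(10, 7): d=(-6,3) right/bottom  bias=-1
    (7,1)@(15, 3): e=[5,1,9] → X
    (8,1)@(17, 3): e=[15,-3,3] → .
    (6,2)@(13, 5): e=[5,7,3] → X
    (7,2)@(15, 5): e=[15,3,-3] → .
    (6,3)@(13, 7): e=[15,9,-9] → .
  covered (2 px):
    . . . . . . . . . .
    . . . . . . . X . .
    . . . . . . X . . .
    . . . . . . . . . .
T1:
  degenerate (2·area = 0) — covers nothing

Result: [[7,1],[6,2]]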